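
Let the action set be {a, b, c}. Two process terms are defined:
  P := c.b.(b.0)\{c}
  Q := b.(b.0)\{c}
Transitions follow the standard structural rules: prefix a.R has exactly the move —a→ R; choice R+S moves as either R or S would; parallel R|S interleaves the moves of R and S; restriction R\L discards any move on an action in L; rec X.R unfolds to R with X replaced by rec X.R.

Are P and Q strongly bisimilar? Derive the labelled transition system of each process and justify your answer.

LTS(P): 4 reachable states
  p0 = c.b.(b.0)\{c} :: --c--▸ p1
  p1 = b.(b.0)\{c} :: --b--▸ p2
  p2 = (b.0)\{c} :: --b--▸ p3
  p3 = 0\{c} :: ∅
LTS(Q): 3 reachable states
  q0 = b.(b.0)\{c} :: --b--▸ q1
  q1 = (b.0)\{c} :: --b--▸ q2
  q2 = 0\{c} :: ∅
Bisimilarity quotient blocks:
  B0 = {p0}
  B1 = {p1, q0}
  B2 = {p2, q1}
  B3 = {p3, q2}
p0 ∈ B0, q0 ∈ B1 → different blocks

NO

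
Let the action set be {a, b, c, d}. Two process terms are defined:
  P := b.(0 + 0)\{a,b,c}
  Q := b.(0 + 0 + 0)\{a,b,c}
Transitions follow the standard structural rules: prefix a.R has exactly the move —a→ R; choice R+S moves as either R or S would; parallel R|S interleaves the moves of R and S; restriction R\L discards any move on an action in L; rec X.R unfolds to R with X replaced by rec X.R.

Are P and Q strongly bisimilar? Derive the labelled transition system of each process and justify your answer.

bisimilar

Reachable graph of P (2 states):
  u0 = b.(0 + 0)\{a,b,c} has moves —b→ u1
  u1 = (0 + 0)\{a,b,c} has moves stopped
Reachable graph of Q (2 states):
  v0 = b.(0 + 0 + 0)\{a,b,c} has moves —b→ v1
  v1 = (0 + 0 + 0)\{a,b,c} has moves stopped
Bisimilarity quotient blocks:
  B0 = {u0, v0}
  B1 = {u1, v1}
u0 ∈ B0, v0 ∈ B0 → same block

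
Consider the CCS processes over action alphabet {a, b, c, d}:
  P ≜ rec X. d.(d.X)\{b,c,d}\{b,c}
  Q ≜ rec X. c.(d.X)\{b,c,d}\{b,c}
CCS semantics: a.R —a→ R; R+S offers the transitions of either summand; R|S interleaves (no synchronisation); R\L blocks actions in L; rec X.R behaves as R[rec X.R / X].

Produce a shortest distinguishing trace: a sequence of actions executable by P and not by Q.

d

P's transition system — 2 states:
  u0 = rec X. d.(d.X)\{b,c,d}\{b,c} :: —d→ u1
  u1 = (d.(rec X. d.(d.X)\{b,c,d}\{b,c}))\{b,c,d}\{b,c} :: deadlocked
Q's transition system — 2 states:
  v0 = rec X. c.(d.X)\{b,c,d}\{b,c} :: —c→ v1
  v1 = (d.(rec X. c.(d.X)\{b,c,d}\{b,c}))\{b,c,d}\{b,c} :: deadlocked
Run σ = ⟨d⟩ on P: start {u0}
  step 1 (d): {u1}
  ✓ P
Run σ = ⟨d⟩ on Q: start {v0}
  step 1 (d): ∅ (Q stuck)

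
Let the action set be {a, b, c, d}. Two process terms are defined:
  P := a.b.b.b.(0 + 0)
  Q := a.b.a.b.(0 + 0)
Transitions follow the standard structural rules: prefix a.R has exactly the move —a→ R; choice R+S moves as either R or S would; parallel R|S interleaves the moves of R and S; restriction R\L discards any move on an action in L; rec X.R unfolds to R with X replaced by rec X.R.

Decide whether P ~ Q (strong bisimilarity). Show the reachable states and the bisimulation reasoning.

not bisimilar

LTS(P): 5 reachable states
  p0 = a.b.b.b.(0 + 0) → ··a··> p1
  p1 = b.b.b.(0 + 0) → ··b··> p2
  p2 = b.b.(0 + 0) → ··b··> p3
  p3 = b.(0 + 0) → ··b··> p4
  p4 = 0 + 0 → (no moves)
LTS(Q): 5 reachable states
  q0 = a.b.a.b.(0 + 0) → ··a··> q1
  q1 = b.a.b.(0 + 0) → ··b··> q2
  q2 = a.b.(0 + 0) → ··a··> q3
  q3 = b.(0 + 0) → ··b··> q4
  q4 = 0 + 0 → (no moves)
Bisimilarity quotient blocks:
  B0 = {p0}
  B1 = {p1}
  B2 = {p2}
  B3 = {p3, q3}
  B4 = {p4, q4}
  B5 = {q0}
  B6 = {q1}
  B7 = {q2}
p0 ∈ B0, q0 ∈ B5 → different blocks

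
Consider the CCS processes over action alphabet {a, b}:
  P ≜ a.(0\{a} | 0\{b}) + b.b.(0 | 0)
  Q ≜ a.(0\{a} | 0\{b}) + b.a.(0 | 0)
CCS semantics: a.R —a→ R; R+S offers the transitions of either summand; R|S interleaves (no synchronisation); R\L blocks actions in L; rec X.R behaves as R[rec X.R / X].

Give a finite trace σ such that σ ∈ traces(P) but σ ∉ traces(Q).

bb

P's transition system — 4 states:
  p0 = a.(0\{a} | 0\{b}) + b.b.(0 | 0) → --a--▸ p1, --b--▸ p2
  p1 = 0\{a} | 0\{b} → deadlocked
  p2 = b.(0 | 0) → --b--▸ p3
  p3 = 0 | 0 → deadlocked
Q's transition system — 4 states:
  q0 = a.(0\{a} | 0\{b}) + b.a.(0 | 0) → --a--▸ q1, --b--▸ q2
  q1 = 0\{a} | 0\{b} → deadlocked
  q2 = a.(0 | 0) → --a--▸ q3
  q3 = 0 | 0 → deadlocked
Run σ = ⟨bb⟩ on P: start {p0}
  [1] b ⇒ {p2}
  [2] b ⇒ {p3}
  P completes σ.
Run σ = ⟨bb⟩ on Q: start {q0}
  [1] b ⇒ {q2}
  [2] b ⇒ ∅  — Q cannot continue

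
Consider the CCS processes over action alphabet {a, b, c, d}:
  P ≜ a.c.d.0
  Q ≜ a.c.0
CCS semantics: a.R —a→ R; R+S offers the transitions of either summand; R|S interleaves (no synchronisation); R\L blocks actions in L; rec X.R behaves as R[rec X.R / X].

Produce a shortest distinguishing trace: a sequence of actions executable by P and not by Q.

acd

LTS(P): 4 reachable states
  p0 = a.c.d.0 ⊢ =a=> p1
  p1 = c.d.0 ⊢ =c=> p2
  p2 = d.0 ⊢ =d=> p3
  p3 = 0 ⊢ stopped
LTS(Q): 3 reachable states
  q0 = a.c.0 ⊢ =a=> q1
  q1 = c.0 ⊢ =c=> q2
  q2 = 0 ⊢ stopped
Run σ = ⟨acd⟩ on P: start {p0}
  [1] a ⇒ {p1}
  [2] c ⇒ {p2}
  [3] d ⇒ {p3}
  ✓ P
Run σ = ⟨acd⟩ on Q: start {q0}
  [1] a ⇒ {q1}
  [2] c ⇒ {q2}
  [3] d ⇒ ∅  — Q cannot continue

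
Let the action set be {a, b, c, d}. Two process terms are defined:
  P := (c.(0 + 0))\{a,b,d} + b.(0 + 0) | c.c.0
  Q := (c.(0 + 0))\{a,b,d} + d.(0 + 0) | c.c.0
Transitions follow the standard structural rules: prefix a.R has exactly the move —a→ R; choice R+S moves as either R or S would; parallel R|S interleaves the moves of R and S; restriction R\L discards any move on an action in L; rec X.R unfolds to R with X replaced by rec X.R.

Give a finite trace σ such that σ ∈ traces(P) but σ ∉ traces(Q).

Reachable graph of P (7 states):
  s0 = (c.(0 + 0))\{a,b,d} + b.(0 + 0) | c.c.0 ⊢ ··b··> s1, ··c··> s2, ··c··> s3
  s1 = (0 + 0) | c.c.0 ⊢ ··c··> s4
  s2 = (0 + 0)\{a,b,d} ⊢ (no moves)
  s3 = b.(0 + 0) | c.0 ⊢ ··b··> s4, ··c··> s5
  s4 = (0 + 0) | c.0 ⊢ ··c··> s6
  s5 = b.(0 + 0) | 0 ⊢ ··b··> s6
  s6 = (0 + 0) | 0 ⊢ (no moves)
Reachable graph of Q (7 states):
  t0 = (c.(0 + 0))\{a,b,d} + d.(0 + 0) | c.c.0 ⊢ ··c··> t1, ··c··> t2, ··d··> t3
  t1 = (0 + 0)\{a,b,d} ⊢ (no moves)
  t2 = d.(0 + 0) | c.0 ⊢ ··c··> t4, ··d··> t5
  t3 = (0 + 0) | c.c.0 ⊢ ··c··> t5
  t4 = d.(0 + 0) | 0 ⊢ ··d··> t6
  t5 = (0 + 0) | c.0 ⊢ ··c··> t6
  t6 = (0 + 0) | 0 ⊢ (no moves)
Run σ = ⟨b⟩ on P: start {s0}
  after b @ step 1: {s1}
  P completes σ.
Run σ = ⟨b⟩ on Q: start {t0}
  after b @ step 1: ∅ (Q stuck)

b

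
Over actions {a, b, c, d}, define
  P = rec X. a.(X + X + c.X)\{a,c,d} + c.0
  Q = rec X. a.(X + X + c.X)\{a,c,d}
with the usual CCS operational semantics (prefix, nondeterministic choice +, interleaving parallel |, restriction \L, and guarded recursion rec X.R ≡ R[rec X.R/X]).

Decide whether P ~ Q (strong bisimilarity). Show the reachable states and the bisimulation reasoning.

P's transition system — 3 states:
  m0 = rec X. a.(X + X + c.X)\{a,c,d} + c.0 has moves =a=> m1, =c=> m2
  m1 = ((rec X. a.(X + X + c.X)\{a,c,d} + c.0) + (rec X. a.(X + X + c.X)\{a,c,d} + c.0) + c.(rec X. a.(X + X + c.X)\{a,c,d} + c.0))\{a,c,d} has moves (no moves)
  m2 = 0 has moves (no moves)
Q's transition system — 2 states:
  n0 = rec X. a.(X + X + c.X)\{a,c,d} has moves =a=> n1
  n1 = ((rec X. a.(X + X + c.X)\{a,c,d}) + (rec X. a.(X + X + c.X)\{a,c,d}) + c.(rec X. a.(X + X + c.X)\{a,c,d}))\{a,c,d} has moves (no moves)
Partition-refinement fixed point:
  B0 = {m0}
  B1 = {m1, m2, n1}
  B2 = {n0}
m0 ∈ B0, n0 ∈ B2 → different blocks

not bisimilar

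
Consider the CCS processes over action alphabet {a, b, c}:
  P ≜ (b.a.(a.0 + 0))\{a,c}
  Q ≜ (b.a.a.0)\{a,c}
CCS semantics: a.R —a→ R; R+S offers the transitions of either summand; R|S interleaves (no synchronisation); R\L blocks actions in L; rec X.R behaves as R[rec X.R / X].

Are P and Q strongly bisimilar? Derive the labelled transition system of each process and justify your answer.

LTS(P): 2 reachable states
  m0 = (b.a.(a.0 + 0))\{a,c} :: =b=> m1
  m1 = (a.(a.0 + 0))\{a,c} :: stopped
LTS(Q): 2 reachable states
  n0 = (b.a.a.0)\{a,c} :: =b=> n1
  n1 = (a.a.0)\{a,c} :: stopped
Bisimilarity quotient blocks:
  B0 = {m0, n0}
  B1 = {m1, n1}
m0 ∈ B0, n0 ∈ B0 → same block

YES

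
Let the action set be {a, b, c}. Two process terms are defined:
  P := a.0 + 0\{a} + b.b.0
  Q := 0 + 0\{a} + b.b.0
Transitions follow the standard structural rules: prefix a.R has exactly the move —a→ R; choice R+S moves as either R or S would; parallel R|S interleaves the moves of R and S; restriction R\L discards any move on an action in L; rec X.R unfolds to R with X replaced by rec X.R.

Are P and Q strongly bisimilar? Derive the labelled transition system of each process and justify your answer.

Reachable graph of P (3 states):
  s0 = a.0 + 0\{a} + b.b.0 → ··a··> s1, ··b··> s2
  s1 = 0 → deadlocked
  s2 = b.0 → ··b··> s1
Reachable graph of Q (3 states):
  t0 = 0 + 0\{a} + b.b.0 → ··b··> t1
  t1 = b.0 → ··b··> t2
  t2 = 0 → deadlocked
Coarsest stable partition (strong bisimilarity classes):
  B0 = {s0}
  B1 = {s1, t2}
  B2 = {s2, t1}
  B3 = {t0}
s0 ∈ B0, t0 ∈ B3 → different blocks

P ≁ Q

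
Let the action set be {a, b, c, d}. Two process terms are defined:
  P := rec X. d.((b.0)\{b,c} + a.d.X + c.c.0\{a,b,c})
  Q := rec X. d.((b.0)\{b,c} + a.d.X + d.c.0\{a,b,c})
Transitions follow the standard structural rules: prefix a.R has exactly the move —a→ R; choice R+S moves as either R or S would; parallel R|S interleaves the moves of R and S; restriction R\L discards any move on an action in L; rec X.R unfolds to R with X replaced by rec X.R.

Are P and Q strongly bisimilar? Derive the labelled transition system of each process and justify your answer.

NO

LTS(P): 5 reachable states
  m0 = rec X. d.((b.0)\{b,c} + a.d.X + c.c.0\{a,b,c}) | ··d··> m1
  m1 = (b.0)\{b,c} + a.d.(rec X. d.((b.0)\{b,c} + a.d.X + c.c.0\{a,b,c})) + c.c.0\{a,b,c} | ··a··> m2, ··c··> m3
  m2 = d.(rec X. d.((b.0)\{b,c} + a.d.X + c.c.0\{a,b,c})) | ··d··> m0
  m3 = c.0\{a,b,c} | ··c··> m4
  m4 = 0\{a,b,c} | stopped
LTS(Q): 5 reachable states
  n0 = rec X. d.((b.0)\{b,c} + a.d.X + d.c.0\{a,b,c}) | ··d··> n1
  n1 = (b.0)\{b,c} + a.d.(rec X. d.((b.0)\{b,c} + a.d.X + d.c.0\{a,b,c})) + d.c.0\{a,b,c} | ··a··> n2, ··d··> n3
  n2 = d.(rec X. d.((b.0)\{b,c} + a.d.X + d.c.0\{a,b,c})) | ··d··> n0
  n3 = c.0\{a,b,c} | ··c··> n4
  n4 = 0\{a,b,c} | stopped
Coarsest stable partition (strong bisimilarity classes):
  B0 = {m0}
  B1 = {m1}
  B2 = {m2}
  B3 = {m3, n3}
  B4 = {m4, n4}
  B5 = {n0}
  B6 = {n1}
  B7 = {n2}
m0 ∈ B0, n0 ∈ B5 → different blocks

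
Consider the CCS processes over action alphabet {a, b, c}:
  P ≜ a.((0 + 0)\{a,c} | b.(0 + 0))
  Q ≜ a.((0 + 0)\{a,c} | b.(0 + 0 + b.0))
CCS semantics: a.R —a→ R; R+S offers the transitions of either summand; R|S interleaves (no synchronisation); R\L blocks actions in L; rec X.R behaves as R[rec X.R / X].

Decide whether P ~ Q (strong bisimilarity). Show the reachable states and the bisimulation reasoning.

LTS(P): 3 reachable states
  p0 = a.((0 + 0)\{a,c} | b.(0 + 0)) has moves —a→ p1
  p1 = (0 + 0)\{a,c} | b.(0 + 0) has moves —b→ p2
  p2 = (0 + 0)\{a,c} | (0 + 0) has moves (no moves)
LTS(Q): 4 reachable states
  q0 = a.((0 + 0)\{a,c} | b.(0 + 0 + b.0)) has moves —a→ q1
  q1 = (0 + 0)\{a,c} | b.(0 + 0 + b.0) has moves —b→ q2
  q2 = (0 + 0)\{a,c} | (0 + 0 + b.0) has moves —b→ q3
  q3 = (0 + 0)\{a,c} | 0 has moves (no moves)
Partition-refinement fixed point:
  B0 = {p0}
  B1 = {p1, q2}
  B2 = {p2, q3}
  B3 = {q0}
  B4 = {q1}
p0 ∈ B0, q0 ∈ B3 → different blocks

P ≁ Q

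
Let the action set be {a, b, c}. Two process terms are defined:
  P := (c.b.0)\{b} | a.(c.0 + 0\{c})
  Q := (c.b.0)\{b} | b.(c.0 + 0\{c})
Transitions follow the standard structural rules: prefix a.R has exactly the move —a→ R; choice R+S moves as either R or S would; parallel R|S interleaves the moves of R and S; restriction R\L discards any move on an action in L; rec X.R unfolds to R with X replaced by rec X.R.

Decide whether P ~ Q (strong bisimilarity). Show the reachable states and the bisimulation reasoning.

P ≁ Q

LTS(P): 6 reachable states
  u0 = (c.b.0)\{b} | a.(c.0 + 0\{c}) has moves =a=> u1, =c=> u2
  u1 = (c.b.0)\{b} | (c.0 + 0\{c}) has moves =c=> u3, =c=> u4
  u2 = (b.0)\{b} | a.(c.0 + 0\{c}) has moves =a=> u3
  u3 = (b.0)\{b} | (c.0 + 0\{c}) has moves =c=> u5
  u4 = (c.b.0)\{b} | 0 has moves =c=> u5
  u5 = (b.0)\{b} | 0 has moves (no moves)
LTS(Q): 6 reachable states
  v0 = (c.b.0)\{b} | b.(c.0 + 0\{c}) has moves =b=> v1, =c=> v2
  v1 = (c.b.0)\{b} | (c.0 + 0\{c}) has moves =c=> v3, =c=> v4
  v2 = (b.0)\{b} | b.(c.0 + 0\{c}) has moves =b=> v3
  v3 = (b.0)\{b} | (c.0 + 0\{c}) has moves =c=> v5
  v4 = (c.b.0)\{b} | 0 has moves =c=> v5
  v5 = (b.0)\{b} | 0 has moves (no moves)
Partition-refinement fixed point:
  B0 = {u0}
  B1 = {u2}
  B2 = {u3, u4, v3, v4}
  B3 = {u5, v5}
  B4 = {u1, v1}
  B5 = {v0}
  B6 = {v2}
u0 ∈ B0, v0 ∈ B5 → different blocks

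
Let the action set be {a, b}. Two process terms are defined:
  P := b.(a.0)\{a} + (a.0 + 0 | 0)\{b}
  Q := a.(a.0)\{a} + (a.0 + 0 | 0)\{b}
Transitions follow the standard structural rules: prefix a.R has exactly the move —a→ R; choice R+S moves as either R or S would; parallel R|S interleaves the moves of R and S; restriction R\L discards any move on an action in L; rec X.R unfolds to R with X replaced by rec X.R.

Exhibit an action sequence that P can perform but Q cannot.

b

P's transition system — 3 states:
  u0 = b.(a.0)\{a} + (a.0 + 0 | 0)\{b} has moves -a-> u1, -b-> u2
  u1 = 0\{b} has moves stopped
  u2 = (a.0)\{a} has moves stopped
Q's transition system — 3 states:
  v0 = a.(a.0)\{a} + (a.0 + 0 | 0)\{b} has moves -a-> v1, -a-> v2
  v1 = (a.0)\{a} has moves stopped
  v2 = 0\{b} has moves stopped
Executing b from P (initial set {u0}):
  [1] b ⇒ {u2}
  — P admits the full trace.
Executing b from Q (initial set {v0}):
  [1] b ⇒ ∅ (Q stuck)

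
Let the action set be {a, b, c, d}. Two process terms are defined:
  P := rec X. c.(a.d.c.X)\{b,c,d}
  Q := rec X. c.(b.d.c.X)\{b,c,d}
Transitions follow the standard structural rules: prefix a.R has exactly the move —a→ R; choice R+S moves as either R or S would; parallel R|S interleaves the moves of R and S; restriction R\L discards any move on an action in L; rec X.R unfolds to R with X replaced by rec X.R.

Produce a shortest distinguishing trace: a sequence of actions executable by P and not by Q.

ca

Reachable graph of P (3 states):
  p0 = rec X. c.(a.d.c.X)\{b,c,d} has moves —c→ p1
  p1 = (a.d.c.(rec X. c.(a.d.c.X)\{b,c,d}))\{b,c,d} has moves —a→ p2
  p2 = (d.c.(rec X. c.(a.d.c.X)\{b,c,d}))\{b,c,d} has moves (no moves)
Reachable graph of Q (2 states):
  q0 = rec X. c.(b.d.c.X)\{b,c,d} has moves —c→ q1
  q1 = (b.d.c.(rec X. c.(b.d.c.X)\{b,c,d}))\{b,c,d} has moves (no moves)
Run σ = ⟨ca⟩ on P: start {p0}
  after c @ step 1: {p1}
  after a @ step 2: {p2}
  ✓ P
Run σ = ⟨ca⟩ on Q: start {q0}
  after c @ step 1: {q1}
  after a @ step 2: no successor for Q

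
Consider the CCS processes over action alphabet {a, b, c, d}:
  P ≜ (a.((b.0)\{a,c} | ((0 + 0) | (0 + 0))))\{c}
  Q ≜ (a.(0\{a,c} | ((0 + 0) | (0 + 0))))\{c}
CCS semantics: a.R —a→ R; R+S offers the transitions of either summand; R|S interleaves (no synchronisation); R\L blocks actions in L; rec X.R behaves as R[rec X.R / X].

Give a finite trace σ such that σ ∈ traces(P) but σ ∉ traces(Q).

ab

Reachable graph of P (3 states):
  s0 = (a.((b.0)\{a,c} | ((0 + 0) | (0 + 0))))\{c} ⊢ -a-> s1
  s1 = ((b.0)\{a,c} | ((0 + 0) | (0 + 0)))\{c} ⊢ -b-> s2
  s2 = (0\{a,c} | ((0 + 0) | (0 + 0)))\{c} ⊢ deadlocked
Reachable graph of Q (2 states):
  t0 = (a.(0\{a,c} | ((0 + 0) | (0 + 0))))\{c} ⊢ -a-> t1
  t1 = (0\{a,c} | ((0 + 0) | (0 + 0)))\{c} ⊢ deadlocked
Executing ab from P (initial set {s0}):
  step 1 (a): {s1}
  step 2 (b): {s2}
  P completes σ.
Executing ab from Q (initial set {t0}):
  step 1 (a): {t1}
  step 2 (b): ∅  — Q cannot continue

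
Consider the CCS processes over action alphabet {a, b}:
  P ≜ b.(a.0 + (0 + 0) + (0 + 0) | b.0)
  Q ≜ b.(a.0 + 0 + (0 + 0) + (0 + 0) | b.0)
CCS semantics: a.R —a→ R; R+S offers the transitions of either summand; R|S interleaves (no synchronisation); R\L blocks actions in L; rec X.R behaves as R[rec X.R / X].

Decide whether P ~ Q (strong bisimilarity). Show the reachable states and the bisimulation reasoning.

LTS(P): 4 reachable states
  m0 = b.(a.0 + (0 + 0) + (0 + 0) | b.0) ⊢ ··b··> m1
  m1 = a.0 + (0 + 0) + (0 + 0) | b.0 ⊢ ··a··> m2, ··b··> m3
  m2 = 0 ⊢ (no moves)
  m3 = (0 + 0) | 0 ⊢ (no moves)
LTS(Q): 4 reachable states
  n0 = b.(a.0 + 0 + (0 + 0) + (0 + 0) | b.0) ⊢ ··b··> n1
  n1 = a.0 + 0 + (0 + 0) + (0 + 0) | b.0 ⊢ ··a··> n2, ··b··> n3
  n2 = 0 ⊢ (no moves)
  n3 = (0 + 0) | 0 ⊢ (no moves)
Bisimilarity quotient blocks:
  B0 = {m0, n0}
  B1 = {m1, n1}
  B2 = {m2, m3, n2, n3}
m0 ∈ B0, n0 ∈ B0 → same block

bisimilar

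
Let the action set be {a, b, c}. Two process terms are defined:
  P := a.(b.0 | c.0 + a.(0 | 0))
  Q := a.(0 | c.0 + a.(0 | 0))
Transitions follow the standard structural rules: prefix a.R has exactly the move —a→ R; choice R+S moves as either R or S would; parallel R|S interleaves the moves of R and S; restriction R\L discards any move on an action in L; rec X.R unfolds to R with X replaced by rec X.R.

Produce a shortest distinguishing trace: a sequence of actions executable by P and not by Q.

ab

LTS(P): 5 reachable states
  p0 = a.(b.0 | c.0 + a.(0 | 0)) ⊢ --a--▸ p1
  p1 = b.0 | c.0 + a.(0 | 0) ⊢ --a--▸ p2, --b--▸ p3, --c--▸ p4
  p2 = 0 | 0 ⊢ (no moves)
  p3 = 0 | c.0 ⊢ --c--▸ p2
  p4 = b.0 | 0 ⊢ --b--▸ p2
LTS(Q): 3 reachable states
  q0 = a.(0 | c.0 + a.(0 | 0)) ⊢ --a--▸ q1
  q1 = 0 | c.0 + a.(0 | 0) ⊢ --a--▸ q2, --c--▸ q2
  q2 = 0 | 0 ⊢ (no moves)
Run σ = ⟨ab⟩ on P: start {p0}
  [1] a ⇒ {p1}
  [2] b ⇒ {p3}
  P completes σ.
Run σ = ⟨ab⟩ on Q: start {q0}
  [1] a ⇒ {q1}
  [2] b ⇒ ∅  — Q cannot continue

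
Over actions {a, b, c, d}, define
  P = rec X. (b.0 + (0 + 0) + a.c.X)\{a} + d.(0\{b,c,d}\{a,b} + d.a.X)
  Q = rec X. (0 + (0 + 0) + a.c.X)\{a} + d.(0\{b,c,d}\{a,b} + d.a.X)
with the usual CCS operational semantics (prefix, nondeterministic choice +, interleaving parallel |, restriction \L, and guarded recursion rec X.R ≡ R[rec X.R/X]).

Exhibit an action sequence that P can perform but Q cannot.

LTS(P): 4 reachable states
  p0 = rec X. (b.0 + (0 + 0) + a.c.X)\{a} + d.(0\{b,c,d}\{a,b} + d.a.X) ⊢ -b-> p1, -d-> p2
  p1 = 0\{a} ⊢ deadlocked
  p2 = 0\{b,c,d}\{a,b} + d.a.(rec X. (b.0 + (0 + 0) + a.c.X)\{a} + d.(0\{b,c,d}\{a,b} + d.a.X)) ⊢ -d-> p3
  p3 = a.(rec X. (b.0 + (0 + 0) + a.c.X)\{a} + d.(0\{b,c,d}\{a,b} + d.a.X)) ⊢ -a-> p0
LTS(Q): 3 reachable states
  q0 = rec X. (0 + (0 + 0) + a.c.X)\{a} + d.(0\{b,c,d}\{a,b} + d.a.X) ⊢ -d-> q1
  q1 = 0\{b,c,d}\{a,b} + d.a.(rec X. (0 + (0 + 0) + a.c.X)\{a} + d.(0\{b,c,d}\{a,b} + d.a.X)) ⊢ -d-> q2
  q2 = a.(rec X. (0 + (0 + 0) + a.c.X)\{a} + d.(0\{b,c,d}\{a,b} + d.a.X)) ⊢ -a-> q0
Executing b from P (initial set {p0}):
  [1] b ⇒ {p1}
  — P admits the full trace.
Executing b from Q (initial set {q0}):
  [1] b ⇒ ∅  — Q cannot continue

b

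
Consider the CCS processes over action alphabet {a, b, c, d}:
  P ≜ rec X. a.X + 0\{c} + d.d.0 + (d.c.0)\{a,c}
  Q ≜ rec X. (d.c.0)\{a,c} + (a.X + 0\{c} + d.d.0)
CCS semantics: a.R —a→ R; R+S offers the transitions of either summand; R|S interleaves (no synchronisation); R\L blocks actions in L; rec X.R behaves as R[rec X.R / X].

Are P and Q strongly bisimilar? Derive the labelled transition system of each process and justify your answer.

bisimilar

LTS(P): 4 reachable states
  s0 = rec X. a.X + 0\{c} + d.d.0 + (d.c.0)\{a,c} :: =a=> s0, =d=> s1, =d=> s2
  s1 = (c.0)\{a,c} :: deadlocked
  s2 = d.0 :: =d=> s3
  s3 = 0 :: deadlocked
LTS(Q): 4 reachable states
  t0 = rec X. (d.c.0)\{a,c} + (a.X + 0\{c} + d.d.0) :: =a=> t0, =d=> t1, =d=> t2
  t1 = (c.0)\{a,c} :: deadlocked
  t2 = d.0 :: =d=> t3
  t3 = 0 :: deadlocked
Coarsest stable partition (strong bisimilarity classes):
  B0 = {s0, t0}
  B1 = {s1, s3, t1, t3}
  B2 = {s2, t2}
s0 ∈ B0, t0 ∈ B0 → same block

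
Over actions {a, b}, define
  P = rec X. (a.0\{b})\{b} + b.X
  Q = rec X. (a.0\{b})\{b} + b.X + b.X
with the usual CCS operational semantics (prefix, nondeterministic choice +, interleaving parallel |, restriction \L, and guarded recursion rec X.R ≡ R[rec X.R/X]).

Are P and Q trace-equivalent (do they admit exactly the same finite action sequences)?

YES

P's transition system — 2 states:
  p0 = rec X. (a.0\{b})\{b} + b.X → ··a··> p1, ··b··> p0
  p1 = 0\{b}\{b} → deadlocked
Q's transition system — 2 states:
  q0 = rec X. (a.0\{b})\{b} + b.X + b.X → ··a··> q1, ··b··> q0
  q1 = 0\{b}\{b} → deadlocked
Partition-refinement fixed point:
  B0 = {p0, q0}
  B1 = {p1, q1}
p0 ∈ B0, q0 ∈ B0 → same block
Bisimilar ⇒ trace-equivalent.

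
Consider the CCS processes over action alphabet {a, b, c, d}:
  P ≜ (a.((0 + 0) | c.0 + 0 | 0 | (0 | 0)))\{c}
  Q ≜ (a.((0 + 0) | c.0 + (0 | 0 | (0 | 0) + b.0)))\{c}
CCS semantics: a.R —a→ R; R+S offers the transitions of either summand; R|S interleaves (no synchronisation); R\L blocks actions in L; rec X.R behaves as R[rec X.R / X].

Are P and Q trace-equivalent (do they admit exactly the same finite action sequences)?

NO — witness ⟨ab⟩

LTS(P): 2 reachable states
  s0 = (a.((0 + 0) | c.0 + 0 | 0 | (0 | 0)))\{c} | ··a··> s1
  s1 = ((0 + 0) | c.0 + 0 | 0 | (0 | 0))\{c} | ∅
LTS(Q): 3 reachable states
  t0 = (a.((0 + 0) | c.0 + (0 | 0 | (0 | 0) + b.0)))\{c} | ··a··> t1
  t1 = ((0 + 0) | c.0 + (0 | 0 | (0 | 0) + b.0))\{c} | ··b··> t2
  t2 = 0\{c} | ∅
Executing ab from Q (initial set {t0}):
  [1] a ⇒ {t1}
  [2] b ⇒ {t2}
  ✓ Q
Executing ab from P (initial set {s0}):
  [1] a ⇒ {s1}
  [2] b ⇒ no successor for P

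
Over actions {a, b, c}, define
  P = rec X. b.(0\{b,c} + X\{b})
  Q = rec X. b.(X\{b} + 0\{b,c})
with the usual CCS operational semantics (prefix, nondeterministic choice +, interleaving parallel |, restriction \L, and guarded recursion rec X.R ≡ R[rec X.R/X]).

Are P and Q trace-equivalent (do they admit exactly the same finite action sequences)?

YES

Reachable graph of P (2 states):
  p0 = rec X. b.(0\{b,c} + X\{b}) :: —b→ p1
  p1 = 0\{b,c} + (rec X. b.(0\{b,c} + X\{b}))\{b} :: ·
Reachable graph of Q (2 states):
  q0 = rec X. b.(X\{b} + 0\{b,c}) :: —b→ q1
  q1 = (rec X. b.(X\{b} + 0\{b,c}))\{b} + 0\{b,c} :: ·
Partition-refinement fixed point:
  B0 = {p0, q0}
  B1 = {p1, q1}
p0 ∈ B0, q0 ∈ B0 → same block
Bisimilar ⇒ trace-equivalent.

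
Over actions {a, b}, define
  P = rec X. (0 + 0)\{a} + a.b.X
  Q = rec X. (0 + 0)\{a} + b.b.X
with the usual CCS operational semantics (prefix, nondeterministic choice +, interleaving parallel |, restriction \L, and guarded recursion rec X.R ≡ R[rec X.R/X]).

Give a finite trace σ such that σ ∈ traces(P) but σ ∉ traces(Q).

a

P's transition system — 2 states:
  p0 = rec X. (0 + 0)\{a} + a.b.X has moves --a--▸ p1
  p1 = b.(rec X. (0 + 0)\{a} + a.b.X) has moves --b--▸ p0
Q's transition system — 2 states:
  q0 = rec X. (0 + 0)\{a} + b.b.X has moves --b--▸ q1
  q1 = b.(rec X. (0 + 0)\{a} + b.b.X) has moves --b--▸ q0
Trace ⟨a⟩ through P, begin at {p0}:
  [1] a ⇒ {p1}
  P completes σ.
Trace ⟨a⟩ through Q, begin at {q0}:
  [1] a ⇒ ∅ (Q stuck)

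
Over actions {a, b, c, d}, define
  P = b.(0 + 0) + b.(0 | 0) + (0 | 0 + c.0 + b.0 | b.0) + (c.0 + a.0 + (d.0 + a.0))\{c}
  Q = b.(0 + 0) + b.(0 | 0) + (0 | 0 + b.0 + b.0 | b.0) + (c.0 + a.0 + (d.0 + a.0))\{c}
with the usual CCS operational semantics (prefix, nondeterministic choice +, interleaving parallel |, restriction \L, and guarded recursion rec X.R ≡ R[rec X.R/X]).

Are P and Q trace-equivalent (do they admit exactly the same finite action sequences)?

Reachable graph of P (7 states):
  m0 = b.(0 + 0) + b.(0 | 0) + (0 | 0 + c.0 + b.0 | b.0) + (c.0 + a.0 + (d.0 + a.0))\{c} → —a→ m1, —b→ m2, —b→ m3, —b→ m4, —b→ m5, —c→ m6, —d→ m1
  m1 = 0\{c} → deadlocked
  m2 = 0 + 0 → deadlocked
  m3 = 0 | 0 → deadlocked
  m4 = 0 | b.0 → —b→ m3
  m5 = b.0 | 0 → —b→ m3
  m6 = 0 → deadlocked
Reachable graph of Q (7 states):
  n0 = b.(0 + 0) + b.(0 | 0) + (0 | 0 + b.0 + b.0 | b.0) + (c.0 + a.0 + (d.0 + a.0))\{c} → —a→ n1, —b→ n2, —b→ n3, —b→ n4, —b→ n5, —b→ n6, —d→ n1
  n1 = 0\{c} → deadlocked
  n2 = 0 → deadlocked
  n3 = 0 + 0 → deadlocked
  n4 = 0 | 0 → deadlocked
  n5 = 0 | b.0 → —b→ n4
  n6 = b.0 | 0 → —b→ n4
Run σ = ⟨c⟩ on P: start {m0}
  after c @ step 1: {m6}
  — P admits the full trace.
Run σ = ⟨c⟩ on Q: start {n0}
  after c @ step 1: ∅ (Q stuck)

NO — witness ⟨c⟩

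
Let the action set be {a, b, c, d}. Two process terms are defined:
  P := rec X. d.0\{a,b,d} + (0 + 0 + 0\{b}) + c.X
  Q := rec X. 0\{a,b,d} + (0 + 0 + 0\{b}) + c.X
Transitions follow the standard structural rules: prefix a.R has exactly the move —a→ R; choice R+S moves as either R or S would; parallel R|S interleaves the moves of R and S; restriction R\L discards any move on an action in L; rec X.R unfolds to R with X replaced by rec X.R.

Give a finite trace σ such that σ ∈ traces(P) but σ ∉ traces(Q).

d

LTS(P): 2 reachable states
  s0 = rec X. d.0\{a,b,d} + (0 + 0 + 0\{b}) + c.X :: =c=> s0, =d=> s1
  s1 = 0\{a,b,d} :: (no moves)
LTS(Q): 1 reachable states
  t0 = rec X. 0\{a,b,d} + (0 + 0 + 0\{b}) + c.X :: =c=> t0
Trace ⟨d⟩ through P, begin at {s0}:
  after d @ step 1: {s1}
  — P admits the full trace.
Trace ⟨d⟩ through Q, begin at {t0}:
  after d @ step 1: no successor for Q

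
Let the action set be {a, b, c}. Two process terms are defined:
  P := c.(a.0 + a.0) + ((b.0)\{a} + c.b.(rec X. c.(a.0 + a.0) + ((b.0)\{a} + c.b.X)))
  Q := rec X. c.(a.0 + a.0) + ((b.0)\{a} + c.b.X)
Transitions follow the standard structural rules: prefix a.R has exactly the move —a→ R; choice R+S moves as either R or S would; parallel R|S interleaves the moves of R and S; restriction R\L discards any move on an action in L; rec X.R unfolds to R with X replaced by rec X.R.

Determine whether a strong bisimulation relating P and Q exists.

bisimilar

LTS(P): 6 reachable states
  m0 = c.(a.0 + a.0) + ((b.0)\{a} + c.b.(rec X. c.(a.0 + a.0) + ((b.0)\{a} + c.b.X))) has moves —b→ m1, —c→ m2, —c→ m3
  m1 = 0\{a} has moves (no moves)
  m2 = a.0 + a.0 has moves —a→ m4
  m3 = b.(rec X. c.(a.0 + a.0) + ((b.0)\{a} + c.b.X)) has moves —b→ m5
  m4 = 0 has moves (no moves)
  m5 = rec X. c.(a.0 + a.0) + ((b.0)\{a} + c.b.X) has moves —b→ m1, —c→ m2, —c→ m3
LTS(Q): 5 reachable states
  n0 = rec X. c.(a.0 + a.0) + ((b.0)\{a} + c.b.X) has moves —b→ n1, —c→ n2, —c→ n3
  n1 = 0\{a} has moves (no moves)
  n2 = a.0 + a.0 has moves —a→ n4
  n3 = b.(rec X. c.(a.0 + a.0) + ((b.0)\{a} + c.b.X)) has moves —b→ n0
  n4 = 0 has moves (no moves)
Coarsest stable partition (strong bisimilarity classes):
  B0 = {m0, m5, n0}
  B1 = {m1, m4, n1, n4}
  B2 = {m3, n3}
  B3 = {m2, n2}
m0 ∈ B0, n0 ∈ B0 → same block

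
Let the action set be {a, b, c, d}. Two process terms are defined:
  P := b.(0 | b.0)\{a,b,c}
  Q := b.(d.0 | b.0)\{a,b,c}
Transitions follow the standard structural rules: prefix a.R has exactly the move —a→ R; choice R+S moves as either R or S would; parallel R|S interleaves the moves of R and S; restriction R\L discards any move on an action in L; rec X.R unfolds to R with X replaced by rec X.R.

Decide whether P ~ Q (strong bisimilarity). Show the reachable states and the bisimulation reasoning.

LTS(P): 2 reachable states
  u0 = b.(0 | b.0)\{a,b,c} → =b=> u1
  u1 = (0 | b.0)\{a,b,c} → ·
LTS(Q): 3 reachable states
  v0 = b.(d.0 | b.0)\{a,b,c} → =b=> v1
  v1 = (d.0 | b.0)\{a,b,c} → =d=> v2
  v2 = (0 | b.0)\{a,b,c} → ·
Coarsest stable partition (strong bisimilarity classes):
  B0 = {u0}
  B1 = {u1, v2}
  B2 = {v0}
  B3 = {v1}
u0 ∈ B0, v0 ∈ B2 → different blocks

P ≁ Q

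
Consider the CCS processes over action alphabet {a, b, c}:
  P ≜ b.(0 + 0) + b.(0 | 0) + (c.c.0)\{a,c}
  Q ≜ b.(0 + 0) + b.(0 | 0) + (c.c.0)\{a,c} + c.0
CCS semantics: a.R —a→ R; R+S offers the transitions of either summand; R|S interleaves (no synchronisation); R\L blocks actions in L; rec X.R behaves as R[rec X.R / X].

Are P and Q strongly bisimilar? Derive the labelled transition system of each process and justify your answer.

LTS(P): 3 reachable states
  m0 = b.(0 + 0) + b.(0 | 0) + (c.c.0)\{a,c} → -b-> m1, -b-> m2
  m1 = 0 + 0 → deadlocked
  m2 = 0 | 0 → deadlocked
LTS(Q): 4 reachable states
  n0 = b.(0 + 0) + b.(0 | 0) + (c.c.0)\{a,c} + c.0 → -b-> n1, -b-> n2, -c-> n3
  n1 = 0 + 0 → deadlocked
  n2 = 0 | 0 → deadlocked
  n3 = 0 → deadlocked
Partition-refinement fixed point:
  B0 = {m0}
  B1 = {m1, m2, n1, n2, n3}
  B2 = {n0}
m0 ∈ B0, n0 ∈ B2 → different blocks

NO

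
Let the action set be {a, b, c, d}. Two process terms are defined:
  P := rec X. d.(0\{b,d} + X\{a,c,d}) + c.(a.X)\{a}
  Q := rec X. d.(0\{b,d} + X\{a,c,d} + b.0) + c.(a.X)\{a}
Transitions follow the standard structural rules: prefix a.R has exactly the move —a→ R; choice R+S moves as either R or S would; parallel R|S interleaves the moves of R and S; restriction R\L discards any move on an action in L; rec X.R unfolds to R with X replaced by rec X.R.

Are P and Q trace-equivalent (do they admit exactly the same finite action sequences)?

traces(P) ≠ traces(Q) — witness ⟨db⟩

Reachable graph of P (3 states):
  s0 = rec X. d.(0\{b,d} + X\{a,c,d}) + c.(a.X)\{a} has moves =c=> s1, =d=> s2
  s1 = (a.(rec X. d.(0\{b,d} + X\{a,c,d}) + c.(a.X)\{a}))\{a} has moves (no moves)
  s2 = 0\{b,d} + (rec X. d.(0\{b,d} + X\{a,c,d}) + c.(a.X)\{a})\{a,c,d} has moves (no moves)
Reachable graph of Q (4 states):
  t0 = rec X. d.(0\{b,d} + X\{a,c,d} + b.0) + c.(a.X)\{a} has moves =c=> t1, =d=> t2
  t1 = (a.(rec X. d.(0\{b,d} + X\{a,c,d} + b.0) + c.(a.X)\{a}))\{a} has moves (no moves)
  t2 = 0\{b,d} + (rec X. d.(0\{b,d} + X\{a,c,d} + b.0) + c.(a.X)\{a})\{a,c,d} + b.0 has moves =b=> t3
  t3 = 0 has moves (no moves)
Run σ = ⟨db⟩ on Q: start {t0}
  step 1 (d): {t2}
  step 2 (b): {t3}
  — Q admits the full trace.
Run σ = ⟨db⟩ on P: start {s0}
  step 1 (d): {s2}
  step 2 (b): no successor for P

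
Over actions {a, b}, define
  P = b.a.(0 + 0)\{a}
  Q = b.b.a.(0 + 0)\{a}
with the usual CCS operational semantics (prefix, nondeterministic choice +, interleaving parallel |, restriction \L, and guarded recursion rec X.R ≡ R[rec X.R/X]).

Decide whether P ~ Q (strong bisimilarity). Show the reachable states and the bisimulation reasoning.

NO

P's transition system — 3 states:
  u0 = b.a.(0 + 0)\{a} ⊢ --b--▸ u1
  u1 = a.(0 + 0)\{a} ⊢ --a--▸ u2
  u2 = (0 + 0)\{a} ⊢ stopped
Q's transition system — 4 states:
  v0 = b.b.a.(0 + 0)\{a} ⊢ --b--▸ v1
  v1 = b.a.(0 + 0)\{a} ⊢ --b--▸ v2
  v2 = a.(0 + 0)\{a} ⊢ --a--▸ v3
  v3 = (0 + 0)\{a} ⊢ stopped
Bisimilarity quotient blocks:
  B0 = {u0, v1}
  B1 = {u1, v2}
  B2 = {u2, v3}
  B3 = {v0}
u0 ∈ B0, v0 ∈ B3 → different blocks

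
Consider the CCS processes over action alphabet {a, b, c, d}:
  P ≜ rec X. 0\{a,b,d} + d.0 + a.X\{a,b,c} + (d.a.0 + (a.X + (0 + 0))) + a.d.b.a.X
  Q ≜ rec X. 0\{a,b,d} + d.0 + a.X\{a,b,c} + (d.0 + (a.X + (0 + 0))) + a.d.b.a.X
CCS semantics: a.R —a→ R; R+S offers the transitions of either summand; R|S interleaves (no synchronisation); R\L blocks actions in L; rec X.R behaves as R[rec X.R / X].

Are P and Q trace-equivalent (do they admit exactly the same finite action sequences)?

NO — witness ⟨da⟩

LTS(P): 9 reachable states
  m0 = rec X. 0\{a,b,d} + d.0 + a.X\{a,b,c} + (d.a.0 + (a.X + (0 + 0))) + a.d.b.a.X | —a→ m0, —a→ m1, —a→ m2, —d→ m3, —d→ m4
  m1 = (rec X. 0\{a,b,d} + d.0 + a.X\{a,b,c} + (d.a.0 + (a.X + (0 + 0))) + a.d.b.a.X)\{a,b,c} | —d→ m5, —d→ m6
  m2 = d.b.a.(rec X. 0\{a,b,d} + d.0 + a.X\{a,b,c} + (d.a.0 + (a.X + (0 + 0))) + a.d.b.a.X) | —d→ m7
  m3 = 0 | ∅
  m4 = a.0 | —a→ m3
  m5 = (a.0)\{a,b,c} | ∅
  m6 = 0\{a,b,c} | ∅
  m7 = b.a.(rec X. 0\{a,b,d} + d.0 + a.X\{a,b,c} + (d.a.0 + (a.X + (0 + 0))) + a.d.b.a.X) | —b→ m8
  m8 = a.(rec X. 0\{a,b,d} + d.0 + a.X\{a,b,c} + (d.a.0 + (a.X + (0 + 0))) + a.d.b.a.X) | —a→ m0
LTS(Q): 7 reachable states
  n0 = rec X. 0\{a,b,d} + d.0 + a.X\{a,b,c} + (d.0 + (a.X + (0 + 0))) + a.d.b.a.X | —a→ n0, —a→ n1, —a→ n2, —d→ n3
  n1 = (rec X. 0\{a,b,d} + d.0 + a.X\{a,b,c} + (d.0 + (a.X + (0 + 0))) + a.d.b.a.X)\{a,b,c} | —d→ n4
  n2 = d.b.a.(rec X. 0\{a,b,d} + d.0 + a.X\{a,b,c} + (d.0 + (a.X + (0 + 0))) + a.d.b.a.X) | —d→ n5
  n3 = 0 | ∅
  n4 = 0\{a,b,c} | ∅
  n5 = b.a.(rec X. 0\{a,b,d} + d.0 + a.X\{a,b,c} + (d.0 + (a.X + (0 + 0))) + a.d.b.a.X) | —b→ n6
  n6 = a.(rec X. 0\{a,b,d} + d.0 + a.X\{a,b,c} + (d.0 + (a.X + (0 + 0))) + a.d.b.a.X) | —a→ n0
Trace ⟨da⟩ through P, begin at {m0}:
  [1] d ⇒ {m3, m4}
  [2] a ⇒ {m3}
  — P admits the full trace.
Trace ⟨da⟩ through Q, begin at {n0}:
  [1] d ⇒ {n3}
  [2] a ⇒ no successor for Q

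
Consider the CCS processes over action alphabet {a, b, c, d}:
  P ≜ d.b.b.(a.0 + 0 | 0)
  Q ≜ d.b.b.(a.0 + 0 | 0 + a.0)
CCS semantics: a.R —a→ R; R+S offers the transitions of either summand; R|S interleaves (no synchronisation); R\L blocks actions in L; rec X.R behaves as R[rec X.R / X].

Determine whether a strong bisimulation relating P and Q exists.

Reachable graph of P (5 states):
  p0 = d.b.b.(a.0 + 0 | 0) → —d→ p1
  p1 = b.b.(a.0 + 0 | 0) → —b→ p2
  p2 = b.(a.0 + 0 | 0) → —b→ p3
  p3 = a.0 + 0 | 0 → —a→ p4
  p4 = 0 → (no moves)
Reachable graph of Q (5 states):
  q0 = d.b.b.(a.0 + 0 | 0 + a.0) → —d→ q1
  q1 = b.b.(a.0 + 0 | 0 + a.0) → —b→ q2
  q2 = b.(a.0 + 0 | 0 + a.0) → —b→ q3
  q3 = a.0 + 0 | 0 + a.0 → —a→ q4
  q4 = 0 → (no moves)
Coarsest stable partition (strong bisimilarity classes):
  B0 = {p0, q0}
  B1 = {p1, q1}
  B2 = {p2, q2}
  B3 = {p3, q3}
  B4 = {p4, q4}
p0 ∈ B0, q0 ∈ B0 → same block

P ~ Q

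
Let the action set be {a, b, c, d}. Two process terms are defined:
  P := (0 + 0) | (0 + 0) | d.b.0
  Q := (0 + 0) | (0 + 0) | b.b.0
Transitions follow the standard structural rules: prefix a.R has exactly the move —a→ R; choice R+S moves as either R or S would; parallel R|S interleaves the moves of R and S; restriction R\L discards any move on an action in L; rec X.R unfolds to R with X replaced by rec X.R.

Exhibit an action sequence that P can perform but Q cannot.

LTS(P): 3 reachable states
  p0 = (0 + 0) | (0 + 0) | d.b.0 :: ··d··> p1
  p1 = (0 + 0) | (0 + 0) | b.0 :: ··b··> p2
  p2 = (0 + 0) | (0 + 0) | 0 :: ·
LTS(Q): 3 reachable states
  q0 = (0 + 0) | (0 + 0) | b.b.0 :: ··b··> q1
  q1 = (0 + 0) | (0 + 0) | b.0 :: ··b··> q2
  q2 = (0 + 0) | (0 + 0) | 0 :: ·
Run σ = ⟨d⟩ on P: start {p0}
  step 1 (d): {p1}
  P completes σ.
Run σ = ⟨d⟩ on Q: start {q0}
  step 1 (d): ∅ (Q stuck)

d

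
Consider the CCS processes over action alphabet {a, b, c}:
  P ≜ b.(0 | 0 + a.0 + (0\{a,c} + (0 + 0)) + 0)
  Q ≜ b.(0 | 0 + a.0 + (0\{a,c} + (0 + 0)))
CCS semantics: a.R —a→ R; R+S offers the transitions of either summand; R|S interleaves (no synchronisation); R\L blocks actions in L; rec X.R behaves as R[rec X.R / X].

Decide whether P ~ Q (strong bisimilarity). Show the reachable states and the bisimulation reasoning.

YES

LTS(P): 3 reachable states
  u0 = b.(0 | 0 + a.0 + (0\{a,c} + (0 + 0)) + 0) has moves —b→ u1
  u1 = 0 | 0 + a.0 + (0\{a,c} + (0 + 0)) + 0 has moves —a→ u2
  u2 = 0 has moves ·
LTS(Q): 3 reachable states
  v0 = b.(0 | 0 + a.0 + (0\{a,c} + (0 + 0))) has moves —b→ v1
  v1 = 0 | 0 + a.0 + (0\{a,c} + (0 + 0)) has moves —a→ v2
  v2 = 0 has moves ·
Partition-refinement fixed point:
  B0 = {u0, v0}
  B1 = {u1, v1}
  B2 = {u2, v2}
u0 ∈ B0, v0 ∈ B0 → same block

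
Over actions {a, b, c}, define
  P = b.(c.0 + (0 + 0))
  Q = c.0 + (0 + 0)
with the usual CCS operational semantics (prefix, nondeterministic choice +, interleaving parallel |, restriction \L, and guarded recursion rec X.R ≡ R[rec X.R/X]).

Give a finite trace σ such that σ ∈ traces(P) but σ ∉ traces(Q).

Reachable graph of P (3 states):
  s0 = b.(c.0 + (0 + 0)) ⊢ -b-> s1
  s1 = c.0 + (0 + 0) ⊢ -c-> s2
  s2 = 0 ⊢ (no moves)
Reachable graph of Q (2 states):
  t0 = c.0 + (0 + 0) ⊢ -c-> t1
  t1 = 0 ⊢ (no moves)
Executing b from P (initial set {s0}):
  [1] b ⇒ {s1}
  P completes σ.
Executing b from Q (initial set {t0}):
  [1] b ⇒ ∅ (Q stuck)

b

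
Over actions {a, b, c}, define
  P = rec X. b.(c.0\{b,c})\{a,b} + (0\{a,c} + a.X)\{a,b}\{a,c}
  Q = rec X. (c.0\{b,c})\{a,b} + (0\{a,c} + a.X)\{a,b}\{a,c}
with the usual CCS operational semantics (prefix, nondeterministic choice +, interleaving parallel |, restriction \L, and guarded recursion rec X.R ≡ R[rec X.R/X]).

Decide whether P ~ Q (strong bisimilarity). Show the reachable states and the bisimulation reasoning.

not bisimilar

Reachable graph of P (3 states):
  u0 = rec X. b.(c.0\{b,c})\{a,b} + (0\{a,c} + a.X)\{a,b}\{a,c} ⊢ —b→ u1
  u1 = (c.0\{b,c})\{a,b} ⊢ —c→ u2
  u2 = 0\{b,c}\{a,b} ⊢ ·
Reachable graph of Q (2 states):
  v0 = rec X. (c.0\{b,c})\{a,b} + (0\{a,c} + a.X)\{a,b}\{a,c} ⊢ —c→ v1
  v1 = 0\{b,c}\{a,b} ⊢ ·
Bisimilarity quotient blocks:
  B0 = {u0}
  B1 = {u1, v0}
  B2 = {u2, v1}
u0 ∈ B0, v0 ∈ B1 → different blocks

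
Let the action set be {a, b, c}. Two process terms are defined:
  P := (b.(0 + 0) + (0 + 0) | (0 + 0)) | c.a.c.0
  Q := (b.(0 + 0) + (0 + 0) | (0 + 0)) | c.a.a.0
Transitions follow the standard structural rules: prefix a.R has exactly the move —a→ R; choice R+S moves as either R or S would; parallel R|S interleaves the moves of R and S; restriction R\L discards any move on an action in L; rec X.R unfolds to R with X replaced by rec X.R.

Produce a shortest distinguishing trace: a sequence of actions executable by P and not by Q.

Reachable graph of P (8 states):
  p0 = (b.(0 + 0) + (0 + 0) | (0 + 0)) | c.a.c.0 ⊢ --b--▸ p1, --c--▸ p2
  p1 = (0 + 0) | c.a.c.0 ⊢ --c--▸ p3
  p2 = (b.(0 + 0) + (0 + 0) | (0 + 0)) | a.c.0 ⊢ --a--▸ p4, --b--▸ p3
  p3 = (0 + 0) | a.c.0 ⊢ --a--▸ p5
  p4 = (b.(0 + 0) + (0 + 0) | (0 + 0)) | c.0 ⊢ --b--▸ p5, --c--▸ p6
  p5 = (0 + 0) | c.0 ⊢ --c--▸ p7
  p6 = (b.(0 + 0) + (0 + 0) | (0 + 0)) | 0 ⊢ --b--▸ p7
  p7 = (0 + 0) | 0 ⊢ ·
Reachable graph of Q (8 states):
  q0 = (b.(0 + 0) + (0 + 0) | (0 + 0)) | c.a.a.0 ⊢ --b--▸ q1, --c--▸ q2
  q1 = (0 + 0) | c.a.a.0 ⊢ --c--▸ q3
  q2 = (b.(0 + 0) + (0 + 0) | (0 + 0)) | a.a.0 ⊢ --a--▸ q4, --b--▸ q3
  q3 = (0 + 0) | a.a.0 ⊢ --a--▸ q5
  q4 = (b.(0 + 0) + (0 + 0) | (0 + 0)) | a.0 ⊢ --a--▸ q6, --b--▸ q5
  q5 = (0 + 0) | a.0 ⊢ --a--▸ q7
  q6 = (b.(0 + 0) + (0 + 0) | (0 + 0)) | 0 ⊢ --b--▸ q7
  q7 = (0 + 0) | 0 ⊢ ·
Executing cac from P (initial set {p0}):
  step 1 (c): {p2}
  step 2 (a): {p4}
  step 3 (c): {p6}
  ✓ P
Executing cac from Q (initial set {q0}):
  step 1 (c): {q2}
  step 2 (a): {q4}
  step 3 (c): no successor for Q

cac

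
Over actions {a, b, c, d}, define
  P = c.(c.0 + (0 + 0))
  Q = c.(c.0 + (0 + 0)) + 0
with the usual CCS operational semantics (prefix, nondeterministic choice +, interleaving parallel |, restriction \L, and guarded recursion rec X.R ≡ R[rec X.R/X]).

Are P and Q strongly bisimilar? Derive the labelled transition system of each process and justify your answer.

bisimilar

Reachable graph of P (3 states):
  p0 = c.(c.0 + (0 + 0)) :: ··c··> p1
  p1 = c.0 + (0 + 0) :: ··c··> p2
  p2 = 0 :: stopped
Reachable graph of Q (3 states):
  q0 = c.(c.0 + (0 + 0)) + 0 :: ··c··> q1
  q1 = c.0 + (0 + 0) :: ··c··> q2
  q2 = 0 :: stopped
Coarsest stable partition (strong bisimilarity classes):
  B0 = {p0, q0}
  B1 = {p1, q1}
  B2 = {p2, q2}
p0 ∈ B0, q0 ∈ B0 → same block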